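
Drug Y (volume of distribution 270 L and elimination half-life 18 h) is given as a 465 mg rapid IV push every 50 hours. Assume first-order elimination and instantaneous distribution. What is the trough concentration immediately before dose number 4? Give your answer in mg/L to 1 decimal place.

0.3 mg/L

f = (1/2)^(τ/t½) = (1/2)^(50/18) ≈ 0.1458.
C₀ = D/Vd = 465/270 ≈ 1.722 mg/L.
Before the 4th dose, 3 doses have been given. Superposition: Cmin = C₀·(f + f² + … + f^3).
≈ 1.722 × (0.1458 + 0.0213 + 0.0031) ≈ 1.722 × 0.1702 ≈ 0.293 mg/L.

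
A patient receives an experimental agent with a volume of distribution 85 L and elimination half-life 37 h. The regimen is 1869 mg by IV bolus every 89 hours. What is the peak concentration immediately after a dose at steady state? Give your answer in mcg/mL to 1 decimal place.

k = ln2/t½ = ln2/37 ≈ 0.018734 h⁻¹; fraction remaining f = e^(−kτ) = e^(−0.018734×89) ≈ 0.1888.
At steady state, accumulation factor R = 1/(1 − e^(−kτ)) ≈ 1.2327.
Each bolus raises the concentration by D/Vd = 1869/85 ≈ 21.988 mcg/mL.
Cmax,ss = C₀/(1 − f) ≈ 21.988/0.8112 ≈ 27.106 mcg/mL.

27.1 mcg/mL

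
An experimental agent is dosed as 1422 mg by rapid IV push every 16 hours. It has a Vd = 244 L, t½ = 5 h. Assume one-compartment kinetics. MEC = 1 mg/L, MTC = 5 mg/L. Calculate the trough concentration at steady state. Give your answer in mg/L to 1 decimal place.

0.7 mg/L

Over one 16-h interval, 16/5 ≈ 3.2 half-lives elapse, leaving f ≈ 0.1088 of each dose.
Each bolus raises the concentration by D/Vd = 1422/244 ≈ 5.828 mg/L.
Steady-state trough Cmin,ss = C₀·f/(1−f) ≈ 5.828 × 0.1088/0.8912 ≈ 0.711 mg/L.
Trough 0.7 mg/L vs MEC 1 mg/L: subtherapeutic.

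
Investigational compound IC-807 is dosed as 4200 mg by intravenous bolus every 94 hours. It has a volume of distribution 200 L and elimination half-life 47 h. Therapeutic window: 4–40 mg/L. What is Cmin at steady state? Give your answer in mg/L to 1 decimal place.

The dosing interval is 2 half-lives, so f = 2^(−2) = 0.25.
Accumulation ratio R = 1/(1 − f) = 1/0.75 = 4/3.
Single-dose peak C₀ = D/Vd = 4200/200 = 21 mg/L.
Steady-state peak Cmax,ss = C₀·R = 21 × 4/3 ≈ 28.000 mg/L.
Steady-state trough Cmin,ss = Cmax,ss·f ≈ 28.000 × 0.25 ≈ 7.000 mg/L.
Trough 7.0 mg/L vs MEC 4 mg/L: adequate.

7.0 mg/L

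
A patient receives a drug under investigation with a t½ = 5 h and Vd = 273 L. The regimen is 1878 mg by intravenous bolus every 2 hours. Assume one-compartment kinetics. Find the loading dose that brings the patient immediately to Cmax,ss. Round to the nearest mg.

7756 mg

f = (1/2)^(2/5) ≈ 0.757858; accumulation ratio R = 1/(1−f) ≈ 4.12981.
Loading dose to hit Cmax,ss on first dose: D_load = D_maint·R ≈ 1878 × 4.12981 ≈ 7755.78 mg.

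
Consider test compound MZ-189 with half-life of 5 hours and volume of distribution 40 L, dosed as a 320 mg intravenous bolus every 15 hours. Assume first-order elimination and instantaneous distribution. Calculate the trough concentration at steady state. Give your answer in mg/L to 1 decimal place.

τ = 15 h = 3 half-lives, so f = (1/2)^3 = 0.125.
Accumulation ratio R = 1/(1 − f) = 1/0.875 = 8/7.
Single-dose peak C₀ = D/Vd = 320/40 = 8 mg/L.
Steady-state peak Cmax,ss = C₀·R = 8 × 8/7 ≈ 9.143 mg/L.
Steady-state trough Cmin,ss = Cmax,ss·f ≈ 9.143 × 0.125 ≈ 1.143 mg/L.

1.1 mg/L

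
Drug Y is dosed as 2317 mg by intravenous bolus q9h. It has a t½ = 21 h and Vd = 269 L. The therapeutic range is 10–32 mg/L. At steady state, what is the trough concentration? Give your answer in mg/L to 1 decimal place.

24.9 mg/L

τ/t½ = 9/21 ≈ 0.42857, so fraction remaining f = (1/2)^(9/21) ≈ 0.7430.
Accumulation ratio R = 1/(1 − f) ≈ 1/0.2570 ≈ 3.8911.
Each bolus raises the concentration by D/Vd = 2317/269 ≈ 8.613 mg/L.
Steady-state peak Cmax,ss = C₀·R ≈ 8.613 × 3.8911 ≈ 33.514 mg/L.
One interval later, Cmin,ss = Cmax,ss·e^(−kτ) ≈ 33.514 × 0.7430 ≈ 24.901 mg/L.
Trough 24.9 mg/L vs MEC 10 mg/L: adequate.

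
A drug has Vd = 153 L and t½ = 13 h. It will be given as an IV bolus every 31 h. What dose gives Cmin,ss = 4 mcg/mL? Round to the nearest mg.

τ/t½ = 31/13 ≈ 2.3846, so f = (1/2)^(31/13) ≈ 0.191496.
Cmin,ss = (D/Vd)·f/(1−f), so D = Cmin,ss·Vd·(1−f)/f.
D = 4 × 153 × (1−f)/f ≈ 4 × 153 × 4.22204 ≈ 2583.89 mg.

2584 mg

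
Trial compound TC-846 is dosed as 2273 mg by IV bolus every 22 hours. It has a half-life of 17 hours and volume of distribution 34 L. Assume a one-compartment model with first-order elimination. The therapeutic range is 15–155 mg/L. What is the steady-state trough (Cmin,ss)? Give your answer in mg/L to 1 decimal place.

k = ln2/t½ = ln2/17 ≈ 0.040773 h⁻¹; fraction remaining f = e^(−kτ) = e^(−0.040773×22) ≈ 0.4078.
Each bolus raises the concentration by D/Vd = 2273/34 ≈ 66.853 mg/L.
Steady-state trough Cmin,ss = C₀·f/(1−f) ≈ 66.853 × 0.4078/0.5922 ≈ 46.036 mg/L.
Trough 46.0 mg/L vs MEC 15 mg/L: adequate.

46.0 mg/L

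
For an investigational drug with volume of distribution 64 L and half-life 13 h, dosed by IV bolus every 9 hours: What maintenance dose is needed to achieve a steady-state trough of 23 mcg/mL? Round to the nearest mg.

907 mg

τ/t½ = 9/13 ≈ 0.69231, so f = (1/2)^(9/13) ≈ 0.618863.
Cmin,ss = (D/Vd)·f/(1−f), so D = Cmin,ss·Vd·(1−f)/f.
D = 23 × 64 × (1−f)/f ≈ 23 × 64 × 0.61587 ≈ 906.56 mg.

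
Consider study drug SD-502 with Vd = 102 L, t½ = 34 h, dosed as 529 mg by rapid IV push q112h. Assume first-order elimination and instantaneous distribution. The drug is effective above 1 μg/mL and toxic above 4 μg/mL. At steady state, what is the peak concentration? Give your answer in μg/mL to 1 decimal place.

5.8 μg/mL

Over one 112-h interval, 112/34 ≈ 3.2941 half-lives elapse, leaving f ≈ 0.1019 of each dose.
At steady state, accumulation factor R = 1/(1 − e^(−kτ)) ≈ 1.1135.
Single-dose peak C₀ = D/Vd = 529/102 ≈ 5.186 μg/mL.
Cmax,ss = C₀/(1 − f) ≈ 5.186/0.8981 ≈ 5.774 μg/mL.
Peak 5.8 μg/mL vs MTC 4 μg/mL: exceeds toxic threshold.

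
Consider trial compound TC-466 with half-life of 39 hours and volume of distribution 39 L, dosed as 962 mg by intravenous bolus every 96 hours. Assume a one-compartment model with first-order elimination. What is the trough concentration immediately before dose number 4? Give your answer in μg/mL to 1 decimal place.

f = (1/2)^(τ/t½) = (1/2)^(96/39) ≈ 0.1816.
C₀ = D/Vd = 962/39 ≈ 24.667 μg/mL.
Before the 4th dose, 3 doses have been given. Superposition: Cmin = C₀·(f + f² + … + f^3).
≈ 24.667 × (0.1816 + 0.0330 + 0.0060) ≈ 24.667 × 0.2206 ≈ 5.442 μg/mL.

5.4 μg/mL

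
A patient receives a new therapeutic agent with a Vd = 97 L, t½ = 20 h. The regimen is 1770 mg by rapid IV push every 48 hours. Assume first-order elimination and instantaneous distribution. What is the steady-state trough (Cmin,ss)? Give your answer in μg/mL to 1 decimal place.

4.3 μg/mL

τ/t½ = 48/20 ≈ 2.4, so fraction remaining f = (1/2)^(48/20) ≈ 0.1895.
Single-dose peak C₀ = D/Vd = 1770/97 ≈ 18.247 μg/mL.
Steady-state trough Cmin,ss = C₀·f/(1−f) ≈ 18.247 × 0.1895/0.8105 ≈ 4.266 μg/mL.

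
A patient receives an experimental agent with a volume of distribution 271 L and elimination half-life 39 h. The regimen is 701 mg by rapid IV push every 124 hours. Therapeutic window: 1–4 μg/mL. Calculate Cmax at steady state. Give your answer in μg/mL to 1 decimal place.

τ/t½ = 124/39 ≈ 3.1795, so fraction remaining f = (1/2)^(124/39) ≈ 0.1104.
Accumulation ratio R = 1/(1 − f) ≈ 1/0.8896 ≈ 1.1241.
Single-dose peak C₀ = D/Vd = 701/271 ≈ 2.587 μg/mL.
Steady-state peak Cmax,ss = C₀·R ≈ 2.587 × 1.1241 ≈ 2.908 μg/mL.
Peak 2.9 μg/mL vs MTC 4 μg/mL: below toxic threshold.

2.9 μg/mL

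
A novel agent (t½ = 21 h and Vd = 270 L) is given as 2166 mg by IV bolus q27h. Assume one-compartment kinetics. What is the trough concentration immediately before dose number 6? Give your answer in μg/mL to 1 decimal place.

5.5 μg/mL

f = (1/2)^(τ/t½) = (1/2)^(27/21) ≈ 0.4102.
C₀ = D/Vd = 2166/270 ≈ 8.022 μg/mL.
Before the 6th dose, 5 doses have been given. Superposition: Cmin = C₀·(f + f² + … + f^5).
≈ 8.022 × (0.4102 + 0.1683 + 0.0690 + 0.0283 + 0.0116) ≈ 8.022 × 0.6874 ≈ 5.514 μg/mL.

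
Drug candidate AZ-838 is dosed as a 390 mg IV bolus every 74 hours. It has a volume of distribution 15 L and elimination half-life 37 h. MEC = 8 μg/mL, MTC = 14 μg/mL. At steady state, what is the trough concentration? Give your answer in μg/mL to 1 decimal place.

8.7 μg/mL

The dosing interval is 2 half-lives, so f = 2^(−2) = 0.25.
At steady state, R = 1/(1 − 0.25) = 4/3.
Single-dose peak C₀ = D/Vd = 390/15 = 26 μg/mL.
Steady-state peak Cmax,ss = C₀·R = 26 × 4/3 ≈ 34.667 μg/mL.
Steady-state trough Cmin,ss = Cmax,ss·f ≈ 34.667 × 0.25 ≈ 8.667 μg/mL.
Trough 8.7 μg/mL vs MEC 8 μg/mL: adequate.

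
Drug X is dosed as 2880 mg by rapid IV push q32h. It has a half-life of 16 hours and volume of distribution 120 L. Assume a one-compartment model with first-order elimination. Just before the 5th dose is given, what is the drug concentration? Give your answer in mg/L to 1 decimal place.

f = (1/2)^(τ/t½) = (1/2)^(32/16) ≈ 0.2500.
C₀ = D/Vd = 2880/120 ≈ 24.000 mg/L.
Before the 5th dose, 4 doses have been given. Superposition: Cmin = C₀·(f + f² + … + f^4).
≈ 24.000 × (0.2500 + 0.0625 + 0.0156 + 0.0039) ≈ 24.000 × 0.3320 ≈ 7.968 mg/L.

8.0 mg/L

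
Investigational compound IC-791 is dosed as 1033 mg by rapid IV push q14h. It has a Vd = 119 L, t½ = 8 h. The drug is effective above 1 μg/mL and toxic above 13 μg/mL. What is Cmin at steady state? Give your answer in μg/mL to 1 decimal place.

τ/t½ = 14/8 ≈ 1.75, so fraction remaining f = (1/2)^(14/8) ≈ 0.2973.
Single-dose peak C₀ = D/Vd = 1033/119 ≈ 8.681 μg/mL.
Steady-state trough Cmin,ss = C₀·f/(1−f) ≈ 8.681 × 0.2973/0.7027 ≈ 3.673 μg/mL.
Trough 3.7 μg/mL vs MEC 1 μg/mL: adequate.

3.7 μg/mL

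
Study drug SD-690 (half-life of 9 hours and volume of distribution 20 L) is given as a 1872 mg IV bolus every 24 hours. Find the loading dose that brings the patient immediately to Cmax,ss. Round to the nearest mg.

f = (1/2)^(24/9) ≈ 0.157490; accumulation ratio R = 1/(1−f) ≈ 1.18693.
Loading dose to hit Cmax,ss on first dose: D_load = D_maint·R ≈ 1872 × 1.18693 ≈ 2221.93 mg.

2222 mg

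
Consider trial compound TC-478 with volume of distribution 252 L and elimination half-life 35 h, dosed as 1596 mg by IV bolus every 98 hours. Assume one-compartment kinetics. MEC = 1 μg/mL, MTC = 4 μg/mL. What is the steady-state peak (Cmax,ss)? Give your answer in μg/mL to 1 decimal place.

7.4 μg/mL

Over one 98-h interval, 98/35 ≈ 2.8 half-lives elapse, leaving f ≈ 0.1436 of each dose.
At steady state, accumulation factor R = 1/(1 − e^(−kτ)) ≈ 1.1677.
Each bolus raises the concentration by D/Vd = 1596/252 ≈ 6.333 μg/mL.
Steady-state peak Cmax,ss = C₀·R ≈ 6.333 × 1.1677 ≈ 7.395 μg/mL.
Peak 7.4 μg/mL vs MTC 4 μg/mL: exceeds toxic threshold.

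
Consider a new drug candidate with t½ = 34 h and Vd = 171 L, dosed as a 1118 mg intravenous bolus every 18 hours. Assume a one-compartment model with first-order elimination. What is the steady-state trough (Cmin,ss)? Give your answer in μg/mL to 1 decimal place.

14.7 μg/mL

Over one 18-h interval, 18/34 ≈ 0.52941 half-lives elapse, leaving f ≈ 0.6928 of each dose.
At steady state, accumulation factor R = 1/(1 − e^(−kτ)) ≈ 3.2552.
Single-dose peak C₀ = D/Vd = 1118/171 ≈ 6.538 μg/mL.
Cmax,ss = C₀/(1 − f) ≈ 6.538/0.3072 ≈ 21.283 μg/mL.
One interval later, Cmin,ss = Cmax,ss·e^(−kτ) ≈ 21.283 × 0.6928 ≈ 14.745 μg/mL.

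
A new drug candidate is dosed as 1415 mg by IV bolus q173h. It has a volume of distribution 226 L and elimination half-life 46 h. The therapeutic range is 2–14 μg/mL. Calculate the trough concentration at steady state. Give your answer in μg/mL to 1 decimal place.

0.5 μg/mL

τ/t½ = 173/46 ≈ 3.7609, so fraction remaining f = (1/2)^(173/46) ≈ 0.0738.
At steady state, accumulation factor R = 1/(1 − e^(−kτ)) ≈ 1.0797.
Each bolus raises the concentration by D/Vd = 1415/226 ≈ 6.261 μg/mL.
Steady-state peak Cmax,ss = C₀·R ≈ 6.261 × 1.0797 ≈ 6.760 μg/mL.
Steady-state trough Cmin,ss = Cmax,ss·f ≈ 6.760 × 0.0738 ≈ 0.499 μg/mL.
Trough 0.5 μg/mL vs MEC 2 μg/mL: subtherapeutic.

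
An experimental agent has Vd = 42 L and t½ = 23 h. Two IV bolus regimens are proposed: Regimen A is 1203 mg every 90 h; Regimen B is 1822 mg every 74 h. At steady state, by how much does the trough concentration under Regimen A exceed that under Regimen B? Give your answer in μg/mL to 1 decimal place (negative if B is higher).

Regimen A: f = (1/2)^(90/23) ≈ 0.0664; Cmin,ss = (1203/42)·f/(1−f) ≈ 2.037 μg/mL.
Regimen B: f = (1/2)^(74/23) ≈ 0.1075; Cmin,ss = (1822/42)·f/(1−f) ≈ 5.225 μg/mL.
Difference ≈ 2.037 − 5.225 ≈ -3.188 μg/mL.

-3.2 μg/mL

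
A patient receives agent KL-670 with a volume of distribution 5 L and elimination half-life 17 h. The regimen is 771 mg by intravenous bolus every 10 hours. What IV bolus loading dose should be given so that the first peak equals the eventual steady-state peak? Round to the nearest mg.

2303 mg

f = (1/2)^(10/17) ≈ 0.665156; accumulation ratio R = 1/(1−f) ≈ 2.98647.
Loading dose to hit Cmax,ss on first dose: D_load = D_maint·R ≈ 771 × 2.98647 ≈ 2302.57 mg.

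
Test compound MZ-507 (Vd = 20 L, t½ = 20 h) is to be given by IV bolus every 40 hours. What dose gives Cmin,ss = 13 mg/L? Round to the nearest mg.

780 mg

τ/t½ = 40/20 ≈ 2, so f = (1/2)^(40/20) ≈ 0.250000.
Cmin,ss = (D/Vd)·f/(1−f), so D = Cmin,ss·Vd·(1−f)/f.
D = 13 × 20 × (1−f)/f ≈ 13 × 20 × 3.00000 ≈ 780.00 mg.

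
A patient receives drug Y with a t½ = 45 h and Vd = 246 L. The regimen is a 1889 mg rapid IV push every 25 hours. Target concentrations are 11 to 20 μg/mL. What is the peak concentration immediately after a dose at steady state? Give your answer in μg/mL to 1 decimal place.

24.0 μg/mL

Over one 25-h interval, 25/45 ≈ 0.55556 half-lives elapse, leaving f ≈ 0.6804 of each dose.
At steady state, accumulation factor R = 1/(1 − e^(−kτ)) ≈ 3.1289.
Single-dose peak C₀ = D/Vd = 1889/246 ≈ 7.679 μg/mL.
Cmax,ss = C₀/(1 − f) ≈ 7.679/0.3196 ≈ 24.027 μg/mL.
Peak 24.0 μg/mL vs MTC 20 μg/mL: exceeds toxic threshold.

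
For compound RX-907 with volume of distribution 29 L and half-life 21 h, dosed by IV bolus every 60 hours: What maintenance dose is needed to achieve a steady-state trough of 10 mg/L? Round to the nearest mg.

τ/t½ = 60/21 ≈ 2.8571, so f = (1/2)^(60/21) ≈ 0.138011.
Cmin,ss = (D/Vd)·f/(1−f), so D = Cmin,ss·Vd·(1−f)/f.
D = 10 × 29 × (1−f)/f ≈ 10 × 29 × 6.24580 ≈ 1811.28 mg.

1811 mg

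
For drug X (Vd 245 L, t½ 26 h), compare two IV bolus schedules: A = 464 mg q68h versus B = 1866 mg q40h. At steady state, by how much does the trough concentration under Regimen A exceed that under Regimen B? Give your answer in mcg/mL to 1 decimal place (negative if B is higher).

Regimen A: f = (1/2)^(68/26) ≈ 0.1632; Cmin,ss = (464/245)·f/(1−f) ≈ 0.369 mcg/mL.
Regimen B: f = (1/2)^(40/26) ≈ 0.3443; Cmin,ss = (1866/245)·f/(1−f) ≈ 3.999 mcg/mL.
Difference ≈ 0.369 − 3.999 ≈ -3.630 mcg/mL.

-3.6 mcg/mL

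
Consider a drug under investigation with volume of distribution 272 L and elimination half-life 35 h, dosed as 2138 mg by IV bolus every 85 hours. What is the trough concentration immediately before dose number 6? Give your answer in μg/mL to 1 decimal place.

f = (1/2)^(τ/t½) = (1/2)^(85/35) ≈ 0.1857.
C₀ = D/Vd = 2138/272 ≈ 7.860 μg/mL.
Before the 6th dose, 5 doses have been given. Superposition: Cmin = C₀·(f + f² + … + f^5).
≈ 7.860 × (0.1857 + 0.0345 + 0.0064 + 0.0012 + 0.0002) ≈ 7.860 × 0.2280 ≈ 1.792 μg/mL.

1.8 μg/mL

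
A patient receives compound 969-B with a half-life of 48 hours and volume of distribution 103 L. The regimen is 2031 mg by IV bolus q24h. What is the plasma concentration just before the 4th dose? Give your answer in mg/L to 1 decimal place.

30.8 mg/L

f = (1/2)^(τ/t½) = (1/2)^(24/48) ≈ 0.7071.
C₀ = D/Vd = 2031/103 ≈ 19.718 mg/L.
Before the 4th dose, 3 doses have been given. Superposition: Cmin = C₀·(f + f² + … + f^3).
≈ 19.718 × (0.7071 + 0.5000 + 0.3535) ≈ 19.718 × 1.5606 ≈ 30.772 mg/L.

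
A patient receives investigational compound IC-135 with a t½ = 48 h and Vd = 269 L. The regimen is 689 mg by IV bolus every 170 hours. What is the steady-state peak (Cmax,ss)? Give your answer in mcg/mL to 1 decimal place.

Over one 170-h interval, 170/48 ≈ 3.5417 half-lives elapse, leaving f ≈ 0.0859 of each dose.
Accumulation ratio R = 1/(1 − f) ≈ 1/0.9141 ≈ 1.0940.
Single-dose peak C₀ = D/Vd = 689/269 ≈ 2.561 mcg/mL.
Cmax,ss = C₀/(1 − f) ≈ 2.561/0.9141 ≈ 2.802 mcg/mL.

2.8 mcg/mL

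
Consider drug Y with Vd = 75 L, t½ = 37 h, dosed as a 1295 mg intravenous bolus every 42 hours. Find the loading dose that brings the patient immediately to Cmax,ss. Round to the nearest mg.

2377 mg

f = (1/2)^(42/37) ≈ 0.455292; accumulation ratio R = 1/(1−f) ≈ 1.83585.
Loading dose to hit Cmax,ss on first dose: D_load = D_maint·R ≈ 1295 × 1.83585 ≈ 2377.43 mg.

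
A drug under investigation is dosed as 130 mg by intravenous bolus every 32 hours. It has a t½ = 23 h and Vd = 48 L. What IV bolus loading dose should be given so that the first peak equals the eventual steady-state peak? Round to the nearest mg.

210 mg

f = (1/2)^(32/23) ≈ 0.381220; accumulation ratio R = 1/(1−f) ≈ 1.61608.
Loading dose to hit Cmax,ss on first dose: D_load = D_maint·R ≈ 130 × 1.61608 ≈ 210.09 mg.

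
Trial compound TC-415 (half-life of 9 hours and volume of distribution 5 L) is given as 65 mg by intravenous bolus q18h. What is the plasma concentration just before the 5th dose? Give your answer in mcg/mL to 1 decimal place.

4.3 mcg/mL

f = (1/2)^(τ/t½) = (1/2)^(18/9) ≈ 0.2500.
C₀ = D/Vd = 65/5 ≈ 13.000 mcg/mL.
Before the 5th dose, 4 doses have been given. Superposition: Cmin = C₀·(f + f² + … + f^4).
≈ 13.000 × (0.2500 + 0.0625 + 0.0156 + 0.0039) ≈ 13.000 × 0.3320 ≈ 4.316 mcg/mL.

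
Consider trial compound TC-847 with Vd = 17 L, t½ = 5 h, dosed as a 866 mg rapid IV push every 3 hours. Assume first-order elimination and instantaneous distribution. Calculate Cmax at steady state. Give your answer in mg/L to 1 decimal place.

τ/t½ = 3/5 ≈ 0.6, so fraction remaining f = (1/2)^(3/5) ≈ 0.6598.
Accumulation ratio R = 1/(1 − f) ≈ 1/0.3402 ≈ 2.9394.
Single-dose peak C₀ = D/Vd = 866/17 ≈ 50.941 mg/L.
Cmax,ss = C₀/(1 − f) ≈ 50.941/0.3402 ≈ 149.738 mg/L.

149.7 mg/L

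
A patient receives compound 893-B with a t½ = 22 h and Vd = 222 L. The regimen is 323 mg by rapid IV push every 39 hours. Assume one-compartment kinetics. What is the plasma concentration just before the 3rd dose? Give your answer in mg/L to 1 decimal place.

f = (1/2)^(τ/t½) = (1/2)^(39/22) ≈ 0.2927.
C₀ = D/Vd = 323/222 ≈ 1.455 mg/L.
Before the 3rd dose, 2 doses have been given. Superposition: Cmin = C₀·(f + f²).
≈ 1.455 × (0.2927 + 0.0857) ≈ 1.455 × 0.3784 ≈ 0.551 mg/L.

0.6 mg/L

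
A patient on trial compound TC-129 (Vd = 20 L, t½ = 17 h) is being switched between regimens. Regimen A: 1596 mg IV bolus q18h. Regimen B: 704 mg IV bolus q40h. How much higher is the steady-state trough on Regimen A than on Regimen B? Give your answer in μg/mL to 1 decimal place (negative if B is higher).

65.1 μg/mL

Regimen A: f = (1/2)^(18/17) ≈ 0.4800; Cmin,ss = (1596/20)·f/(1−f) ≈ 73.662 μg/mL.
Regimen B: f = (1/2)^(40/17) ≈ 0.1957; Cmin,ss = (704/20)·f/(1−f) ≈ 8.565 μg/mL.
Difference ≈ 73.662 − 8.565 ≈ 65.097 μg/mL.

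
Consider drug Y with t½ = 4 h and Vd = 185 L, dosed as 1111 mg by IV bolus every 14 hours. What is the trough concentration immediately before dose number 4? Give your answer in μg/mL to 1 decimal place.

0.6 μg/mL

f = (1/2)^(τ/t½) = (1/2)^(14/4) ≈ 0.0884.
C₀ = D/Vd = 1111/185 ≈ 6.005 μg/mL.
Before the 4th dose, 3 doses have been given. Superposition: Cmin = C₀·(f + f² + … + f^3).
≈ 6.005 × (0.0884 + 0.0078 + 0.0007) ≈ 6.005 × 0.0969 ≈ 0.582 μg/mL.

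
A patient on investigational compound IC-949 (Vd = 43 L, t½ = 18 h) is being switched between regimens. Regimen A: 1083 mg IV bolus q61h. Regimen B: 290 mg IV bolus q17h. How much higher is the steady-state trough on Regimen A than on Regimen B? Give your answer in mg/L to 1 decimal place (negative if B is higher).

-4.6 mg/L

Regimen A: f = (1/2)^(61/18) ≈ 0.0955; Cmin,ss = (1083/43)·f/(1−f) ≈ 2.659 mg/L.
Regimen B: f = (1/2)^(17/18) ≈ 0.5196; Cmin,ss = (290/43)·f/(1−f) ≈ 7.295 mg/L.
Difference ≈ 2.659 − 7.295 ≈ -4.636 mg/L.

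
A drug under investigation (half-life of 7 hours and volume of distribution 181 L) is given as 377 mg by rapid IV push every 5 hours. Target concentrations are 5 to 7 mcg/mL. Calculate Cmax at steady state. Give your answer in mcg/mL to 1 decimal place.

5.3 mcg/mL

τ/t½ = 5/7 ≈ 0.71429, so fraction remaining f = (1/2)^(5/7) ≈ 0.6095.
Accumulation ratio R = 1/(1 − f) ≈ 1/0.3905 ≈ 2.5608.
Single-dose peak C₀ = D/Vd = 377/181 ≈ 2.083 mcg/mL.
Steady-state peak Cmax,ss = C₀·R ≈ 2.083 × 2.5608 ≈ 5.334 mcg/mL.
Peak 5.3 mcg/mL vs MTC 7 mcg/mL: below toxic threshold.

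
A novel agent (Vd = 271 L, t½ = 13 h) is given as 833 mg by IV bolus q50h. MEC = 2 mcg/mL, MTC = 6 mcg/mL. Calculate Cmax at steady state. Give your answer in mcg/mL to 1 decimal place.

Over one 50-h interval, 50/13 ≈ 3.8462 half-lives elapse, leaving f ≈ 0.0695 of each dose.
Accumulation ratio R = 1/(1 − f) ≈ 1/0.9305 ≈ 1.0747.
Each bolus raises the concentration by D/Vd = 833/271 ≈ 3.074 mcg/mL.
Steady-state peak Cmax,ss = C₀·R ≈ 3.074 × 1.0747 ≈ 3.304 mcg/mL.
Peak 3.3 mcg/mL vs MTC 6 mcg/mL: below toxic threshold.

3.3 mcg/mL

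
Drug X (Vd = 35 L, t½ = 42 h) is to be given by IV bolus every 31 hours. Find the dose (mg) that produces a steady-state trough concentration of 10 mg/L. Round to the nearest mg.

234 mg

τ/t½ = 31/42 ≈ 0.7381, so f = (1/2)^(31/42) ≈ 0.599530.
Cmin,ss = (D/Vd)·f/(1−f), so D = Cmin,ss·Vd·(1−f)/f.
D = 10 × 35 × (1−f)/f ≈ 10 × 35 × 0.66797 ≈ 233.79 mg.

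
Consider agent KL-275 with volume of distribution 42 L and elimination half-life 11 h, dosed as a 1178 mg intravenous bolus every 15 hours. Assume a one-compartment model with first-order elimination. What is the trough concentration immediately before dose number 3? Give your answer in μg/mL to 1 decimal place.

f = (1/2)^(τ/t½) = (1/2)^(15/11) ≈ 0.3886.
C₀ = D/Vd = 1178/42 ≈ 28.048 μg/mL.
Before the 3rd dose, 2 doses have been given. Superposition: Cmin = C₀·(f + f²).
≈ 28.048 × (0.3886 + 0.1510) ≈ 28.048 × 0.5396 ≈ 15.135 μg/mL.

15.1 μg/mL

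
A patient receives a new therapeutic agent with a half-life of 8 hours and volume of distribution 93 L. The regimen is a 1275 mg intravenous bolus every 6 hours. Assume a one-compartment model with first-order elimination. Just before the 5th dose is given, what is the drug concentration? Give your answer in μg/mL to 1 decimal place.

f = (1/2)^(τ/t½) = (1/2)^(6/8) ≈ 0.5946.
C₀ = D/Vd = 1275/93 ≈ 13.710 μg/mL.
Before the 5th dose, 4 doses have been given. Superposition: Cmin = C₀·(f + f² + … + f^4).
≈ 13.710 × (0.5946 + 0.3535 + 0.2102 + 0.1250) ≈ 13.710 × 1.2833 ≈ 17.594 μg/mL.

17.6 μg/mL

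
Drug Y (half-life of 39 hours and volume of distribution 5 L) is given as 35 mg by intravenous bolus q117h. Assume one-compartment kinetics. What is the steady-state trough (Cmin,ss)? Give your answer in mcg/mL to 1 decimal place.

The dosing interval is 3 half-lives, so f = 2^(−3) = 0.125.
At steady state, R = 1/(1 − 0.125) = 8/7.
Single-dose peak C₀ = D/Vd = 35/5 = 7 mcg/mL.
Steady-state peak Cmax,ss = C₀·R = 7 × 8/7 ≈ 8.000 mcg/mL.
Steady-state trough Cmin,ss = Cmax,ss·f ≈ 8.000 × 0.125 ≈ 1.000 mcg/mL.

1.0 mcg/mL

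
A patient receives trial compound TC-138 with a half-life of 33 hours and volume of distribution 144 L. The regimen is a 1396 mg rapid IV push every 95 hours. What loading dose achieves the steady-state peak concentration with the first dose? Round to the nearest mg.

f = (1/2)^(95/33) ≈ 0.135956; accumulation ratio R = 1/(1−f) ≈ 1.15735.
Loading dose to hit Cmax,ss on first dose: D_load = D_maint·R ≈ 1396 × 1.15735 ≈ 1615.66 mg.

1616 mg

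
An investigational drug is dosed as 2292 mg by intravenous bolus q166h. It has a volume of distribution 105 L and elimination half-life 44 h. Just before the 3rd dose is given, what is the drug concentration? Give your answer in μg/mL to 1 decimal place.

f = (1/2)^(τ/t½) = (1/2)^(166/44) ≈ 0.0732.
C₀ = D/Vd = 2292/105 ≈ 21.829 μg/mL.
Before the 3rd dose, 2 doses have been given. Superposition: Cmin = C₀·(f + f²).
≈ 21.829 × (0.0732 + 0.0054) ≈ 21.829 × 0.0786 ≈ 1.716 μg/mL.

1.7 μg/mL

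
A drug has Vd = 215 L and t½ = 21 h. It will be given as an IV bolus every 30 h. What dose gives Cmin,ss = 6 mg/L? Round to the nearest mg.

τ/t½ = 30/21 ≈ 1.4286, so f = (1/2)^(30/21) ≈ 0.371499.
Cmin,ss = (D/Vd)·f/(1−f), so D = Cmin,ss·Vd·(1−f)/f.
D = 6 × 215 × (1−f)/f ≈ 6 × 215 × 1.69180 ≈ 2182.42 mg.

2182 mg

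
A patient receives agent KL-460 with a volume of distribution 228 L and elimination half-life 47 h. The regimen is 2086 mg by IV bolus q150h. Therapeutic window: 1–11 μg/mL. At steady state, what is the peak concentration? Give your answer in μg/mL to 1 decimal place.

10.3 μg/mL

τ/t½ = 150/47 ≈ 3.1915, so fraction remaining f = (1/2)^(150/47) ≈ 0.1095.
At steady state, accumulation factor R = 1/(1 − e^(−kτ)) ≈ 1.1230.
Single-dose peak C₀ = D/Vd = 2086/228 ≈ 9.149 μg/mL.
Steady-state peak Cmax,ss = C₀·R ≈ 9.149 × 1.1230 ≈ 10.274 μg/mL.
Peak 10.3 μg/mL vs MTC 11 μg/mL: below toxic threshold.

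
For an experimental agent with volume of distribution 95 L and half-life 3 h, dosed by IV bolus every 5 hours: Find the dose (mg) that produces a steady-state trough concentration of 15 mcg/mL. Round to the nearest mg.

3099 mg

τ/t½ = 5/3 ≈ 1.6667, so f = (1/2)^(5/3) ≈ 0.314980.
Cmin,ss = (D/Vd)·f/(1−f), so D = Cmin,ss·Vd·(1−f)/f.
D = 15 × 95 × (1−f)/f ≈ 15 × 95 × 2.17480 ≈ 3099.09 mg.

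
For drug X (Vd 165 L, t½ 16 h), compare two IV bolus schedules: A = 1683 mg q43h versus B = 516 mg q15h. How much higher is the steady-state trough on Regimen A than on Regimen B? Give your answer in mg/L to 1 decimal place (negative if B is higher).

Regimen A: f = (1/2)^(43/16) ≈ 0.1552; Cmin,ss = (1683/165)·f/(1−f) ≈ 1.874 mg/L.
Regimen B: f = (1/2)^(15/16) ≈ 0.5221; Cmin,ss = (516/165)·f/(1−f) ≈ 3.417 mg/L.
Difference ≈ 1.874 − 3.417 ≈ -1.543 mg/L.

-1.5 mg/L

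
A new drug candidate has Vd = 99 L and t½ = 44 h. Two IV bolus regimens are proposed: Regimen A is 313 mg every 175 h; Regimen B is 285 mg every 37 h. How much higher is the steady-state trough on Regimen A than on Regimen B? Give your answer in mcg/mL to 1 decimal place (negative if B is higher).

-3.4 mcg/mL

Regimen A: f = (1/2)^(175/44) ≈ 0.0635; Cmin,ss = (313/99)·f/(1−f) ≈ 0.214 mcg/mL.
Regimen B: f = (1/2)^(37/44) ≈ 0.5583; Cmin,ss = (285/99)·f/(1−f) ≈ 3.639 mcg/mL.
Difference ≈ 0.214 − 3.639 ≈ -3.425 mcg/mL.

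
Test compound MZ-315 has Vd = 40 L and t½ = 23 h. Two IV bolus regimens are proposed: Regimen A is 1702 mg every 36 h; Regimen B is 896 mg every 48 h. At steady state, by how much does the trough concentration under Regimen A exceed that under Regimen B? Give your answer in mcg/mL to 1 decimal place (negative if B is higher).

14.8 mcg/mL

Regimen A: f = (1/2)^(36/23) ≈ 0.3379; Cmin,ss = (1702/40)·f/(1−f) ≈ 21.715 mcg/mL.
Regimen B: f = (1/2)^(48/23) ≈ 0.2354; Cmin,ss = (896/40)·f/(1−f) ≈ 6.896 mcg/mL.
Difference ≈ 21.715 − 6.896 ≈ 14.819 mcg/mL.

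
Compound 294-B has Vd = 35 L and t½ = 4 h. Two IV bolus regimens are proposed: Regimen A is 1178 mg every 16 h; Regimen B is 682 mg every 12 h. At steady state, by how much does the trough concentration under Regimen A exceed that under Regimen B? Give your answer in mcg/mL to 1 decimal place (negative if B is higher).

Regimen A: f = (1/2)^(16/4) ≈ 0.0625; Cmin,ss = (1178/35)·f/(1−f) ≈ 2.244 mcg/mL.
Regimen B: f = (1/2)^(12/4) ≈ 0.1250; Cmin,ss = (682/35)·f/(1−f) ≈ 2.784 mcg/mL.
Difference ≈ 2.244 − 2.784 ≈ -0.540 mcg/mL.

-0.5 mcg/mL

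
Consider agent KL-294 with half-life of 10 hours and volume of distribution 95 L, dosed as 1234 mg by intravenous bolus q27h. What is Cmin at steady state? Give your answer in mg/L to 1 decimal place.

k = ln2/t½ = ln2/10 ≈ 0.069315 h⁻¹; fraction remaining f = e^(−kτ) = e^(−0.069315×27) ≈ 0.1539.
At steady state, accumulation factor R = 1/(1 − e^(−kτ)) ≈ 1.1819.
Single-dose peak C₀ = D/Vd = 1234/95 ≈ 12.989 mg/L.
Cmax,ss = C₀/(1 − f) ≈ 12.989/0.8461 ≈ 15.352 mg/L.
One interval later, Cmin,ss = Cmax,ss·e^(−kτ) ≈ 15.352 × 0.1539 ≈ 2.363 mg/L.

2.4 mg/L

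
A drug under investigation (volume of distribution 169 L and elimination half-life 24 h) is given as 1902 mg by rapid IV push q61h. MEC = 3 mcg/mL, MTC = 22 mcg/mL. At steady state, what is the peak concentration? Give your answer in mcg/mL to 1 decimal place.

13.6 mcg/mL

τ/t½ = 61/24 ≈ 2.5417, so fraction remaining f = (1/2)^(61/24) ≈ 0.1717.
Accumulation ratio R = 1/(1 − f) ≈ 1/0.8283 ≈ 1.2073.
Each bolus raises the concentration by D/Vd = 1902/169 ≈ 11.254 mcg/mL.
Cmax,ss = C₀/(1 − f) ≈ 11.254/0.8283 ≈ 13.587 mcg/mL.
Peak 13.6 mcg/mL vs MTC 22 mcg/mL: below toxic threshold.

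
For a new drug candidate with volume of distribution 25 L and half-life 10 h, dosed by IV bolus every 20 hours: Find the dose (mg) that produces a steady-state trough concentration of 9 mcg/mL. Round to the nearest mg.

675 mg

τ/t½ = 20/10 ≈ 2, so f = (1/2)^(20/10) ≈ 0.250000.
Cmin,ss = (D/Vd)·f/(1−f), so D = Cmin,ss·Vd·(1−f)/f.
D = 9 × 25 × (1−f)/f ≈ 9 × 25 × 3.00000 ≈ 675.00 mg.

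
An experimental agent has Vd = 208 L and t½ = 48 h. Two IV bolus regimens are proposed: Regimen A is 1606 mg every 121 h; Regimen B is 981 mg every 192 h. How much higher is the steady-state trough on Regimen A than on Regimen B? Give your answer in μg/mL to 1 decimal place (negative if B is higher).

1.3 μg/mL

Regimen A: f = (1/2)^(121/48) ≈ 0.1742; Cmin,ss = (1606/208)·f/(1−f) ≈ 1.629 μg/mL.
Regimen B: f = (1/2)^(192/48) ≈ 0.0625; Cmin,ss = (981/208)·f/(1−f) ≈ 0.314 μg/mL.
Difference ≈ 1.629 − 0.314 ≈ 1.315 μg/mL.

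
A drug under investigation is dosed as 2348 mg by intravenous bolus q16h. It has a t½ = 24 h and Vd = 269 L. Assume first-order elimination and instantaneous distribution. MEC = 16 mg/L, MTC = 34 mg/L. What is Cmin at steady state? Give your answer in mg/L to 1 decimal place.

14.9 mg/L

Over one 16-h interval, 16/24 ≈ 0.66667 half-lives elapse, leaving f ≈ 0.6300 of each dose.
Accumulation ratio R = 1/(1 − f) ≈ 1/0.3700 ≈ 2.7027.
Each bolus raises the concentration by D/Vd = 2348/269 ≈ 8.729 mg/L.
Steady-state peak Cmax,ss = C₀·R ≈ 8.729 × 2.7027 ≈ 23.592 mg/L.
One interval later, Cmin,ss = Cmax,ss·e^(−kτ) ≈ 23.592 × 0.6300 ≈ 14.863 mg/L.
Trough 14.9 mg/L vs MEC 16 mg/L: subtherapeutic.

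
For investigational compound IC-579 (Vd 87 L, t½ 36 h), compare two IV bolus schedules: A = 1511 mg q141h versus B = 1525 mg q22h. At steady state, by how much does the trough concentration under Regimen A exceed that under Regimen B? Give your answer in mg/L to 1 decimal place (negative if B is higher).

Regimen A: f = (1/2)^(141/36) ≈ 0.0662; Cmin,ss = (1511/87)·f/(1−f) ≈ 1.231 mg/L.
Regimen B: f = (1/2)^(22/36) ≈ 0.6547; Cmin,ss = (1525/87)·f/(1−f) ≈ 33.235 mg/L.
Difference ≈ 1.231 − 33.235 ≈ -32.004 mg/L.

-32.0 mg/L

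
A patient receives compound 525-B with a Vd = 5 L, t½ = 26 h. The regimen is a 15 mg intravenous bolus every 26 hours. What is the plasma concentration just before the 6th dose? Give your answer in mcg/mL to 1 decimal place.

2.9 mcg/mL

f = (1/2)^(τ/t½) = (1/2)^(26/26) ≈ 0.5000.
C₀ = D/Vd = 15/5 ≈ 3.000 mcg/mL.
Before the 6th dose, 5 doses have been given. Superposition: Cmin = C₀·(f + f² + … + f^5).
≈ 3.000 × (0.5000 + 0.2500 + 0.1250 + 0.0625 + 0.0313) ≈ 3.000 × 0.9688 ≈ 2.906 mcg/mL.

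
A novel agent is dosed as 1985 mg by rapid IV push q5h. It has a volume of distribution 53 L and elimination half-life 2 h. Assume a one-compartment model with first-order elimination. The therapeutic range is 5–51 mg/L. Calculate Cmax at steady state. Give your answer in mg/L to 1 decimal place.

k = ln2/t½ = ln2/2 ≈ 0.346574 h⁻¹; fraction remaining f = e^(−kτ) = e^(−0.346574×5) ≈ 0.1768.
At steady state, accumulation factor R = 1/(1 − e^(−kτ)) ≈ 1.2148.
Single-dose peak C₀ = D/Vd = 1985/53 ≈ 37.453 mg/L.
Cmax,ss = C₀/(1 − f) ≈ 37.453/0.8232 ≈ 45.497 mg/L.
Peak 45.5 mg/L vs MTC 51 mg/L: below toxic threshold.

45.5 mg/L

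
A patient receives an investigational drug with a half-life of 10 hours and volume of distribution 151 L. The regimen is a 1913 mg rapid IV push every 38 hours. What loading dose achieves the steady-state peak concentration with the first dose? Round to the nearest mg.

2061 mg

f = (1/2)^(38/10) ≈ 0.071794; accumulation ratio R = 1/(1−f) ≈ 1.07735.
Loading dose to hit Cmax,ss on first dose: D_load = D_maint·R ≈ 1913 × 1.07735 ≈ 2060.97 mg.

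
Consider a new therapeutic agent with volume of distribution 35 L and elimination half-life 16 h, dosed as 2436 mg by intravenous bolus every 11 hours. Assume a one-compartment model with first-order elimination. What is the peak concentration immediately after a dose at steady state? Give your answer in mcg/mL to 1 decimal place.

Over one 11-h interval, 11/16 ≈ 0.6875 half-lives elapse, leaving f ≈ 0.6209 of each dose.
Accumulation ratio R = 1/(1 − f) ≈ 1/0.3791 ≈ 2.6378.
Single-dose peak C₀ = D/Vd = 2436/35 ≈ 69.600 mcg/mL.
Steady-state peak Cmax,ss = C₀·R ≈ 69.600 × 2.6378 ≈ 183.591 mcg/mL.

183.6 mcg/mL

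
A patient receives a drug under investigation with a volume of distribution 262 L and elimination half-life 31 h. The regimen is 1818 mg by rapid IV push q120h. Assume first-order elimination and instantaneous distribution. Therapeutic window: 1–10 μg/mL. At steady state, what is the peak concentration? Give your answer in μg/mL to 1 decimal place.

7.4 μg/mL

τ/t½ = 120/31 ≈ 3.871, so fraction remaining f = (1/2)^(120/31) ≈ 0.0683.
Accumulation ratio R = 1/(1 − f) ≈ 1/0.9317 ≈ 1.0733.
Each bolus raises the concentration by D/Vd = 1818/262 ≈ 6.939 μg/mL.
Steady-state peak Cmax,ss = C₀·R ≈ 6.939 × 1.0733 ≈ 7.448 μg/mL.
Peak 7.4 μg/mL vs MTC 10 μg/mL: below toxic threshold.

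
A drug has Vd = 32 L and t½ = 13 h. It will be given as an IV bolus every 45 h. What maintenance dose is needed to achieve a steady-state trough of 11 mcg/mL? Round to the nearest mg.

τ/t½ = 45/13 ≈ 3.4615, so f = (1/2)^(45/13) ≈ 0.090776.
Cmin,ss = (D/Vd)·f/(1−f), so D = Cmin,ss·Vd·(1−f)/f.
D = 11 × 32 × (1−f)/f ≈ 11 × 32 × 10.01613 ≈ 3525.68 mg.

3526 mg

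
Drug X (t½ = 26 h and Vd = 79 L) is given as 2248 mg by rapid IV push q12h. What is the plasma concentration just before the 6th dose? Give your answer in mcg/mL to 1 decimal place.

f = (1/2)^(τ/t½) = (1/2)^(12/26) ≈ 0.7262.
C₀ = D/Vd = 2248/79 ≈ 28.456 mcg/mL.
Before the 6th dose, 5 doses have been given. Superposition: Cmin = C₀·(f + f² + … + f^5).
≈ 28.456 × (0.7262 + 0.5274 + 0.3830 + 0.2781 + 0.2020) ≈ 28.456 × 2.1167 ≈ 60.233 mcg/mL.

60.2 mcg/mL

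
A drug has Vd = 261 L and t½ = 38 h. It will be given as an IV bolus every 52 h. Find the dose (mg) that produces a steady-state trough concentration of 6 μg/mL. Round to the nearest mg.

τ/t½ = 52/38 ≈ 1.3684, so f = (1/2)^(52/38) ≈ 0.387315.
Cmin,ss = (D/Vd)·f/(1−f), so D = Cmin,ss·Vd·(1−f)/f.
D = 6 × 261 × (1−f)/f ≈ 6 × 261 × 1.58188 ≈ 2477.22 mg.

2477 mg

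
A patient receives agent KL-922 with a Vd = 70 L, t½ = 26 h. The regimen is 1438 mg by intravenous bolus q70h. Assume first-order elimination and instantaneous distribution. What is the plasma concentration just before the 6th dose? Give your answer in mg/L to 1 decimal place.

f = (1/2)^(τ/t½) = (1/2)^(70/26) ≈ 0.1547.
C₀ = D/Vd = 1438/70 ≈ 20.543 mg/L.
Before the 6th dose, 5 doses have been given. Superposition: Cmin = C₀·(f + f² + … + f^5).
≈ 20.543 × (0.1547 + 0.0239 + 0.0037 + 0.0006 + 0.0001) ≈ 20.543 × 0.1830 ≈ 3.759 mg/L.

3.8 mg/L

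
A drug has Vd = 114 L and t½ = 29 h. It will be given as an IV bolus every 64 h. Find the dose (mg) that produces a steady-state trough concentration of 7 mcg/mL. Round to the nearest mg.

2886 mg

τ/t½ = 64/29 ≈ 2.2069, so f = (1/2)^(64/29) ≈ 0.216600.
Cmin,ss = (D/Vd)·f/(1−f), so D = Cmin,ss·Vd·(1−f)/f.
D = 7 × 114 × (1−f)/f ≈ 7 × 114 × 3.61681 ≈ 2886.21 mg.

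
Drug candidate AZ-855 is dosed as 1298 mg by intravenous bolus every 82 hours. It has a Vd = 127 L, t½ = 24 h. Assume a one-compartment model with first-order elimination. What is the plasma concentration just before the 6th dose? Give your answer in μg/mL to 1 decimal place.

1.1 μg/mL

f = (1/2)^(τ/t½) = (1/2)^(82/24) ≈ 0.0936.
C₀ = D/Vd = 1298/127 ≈ 10.220 μg/mL.
Before the 6th dose, 5 doses have been given. Superposition: Cmin = C₀·(f + f² + … + f^5).
≈ 10.220 × (0.0936 + 0.0088 + 0.0008 + 0.0001 + 0.0000) ≈ 10.220 × 0.1033 ≈ 1.056 μg/mL.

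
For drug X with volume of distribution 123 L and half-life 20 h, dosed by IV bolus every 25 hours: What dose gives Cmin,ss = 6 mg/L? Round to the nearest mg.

1017 mg

τ/t½ = 25/20 ≈ 1.25, so f = (1/2)^(25/20) ≈ 0.420448.
Cmin,ss = (D/Vd)·f/(1−f), so D = Cmin,ss·Vd·(1−f)/f.
D = 6 × 123 × (1−f)/f ≈ 6 × 123 × 1.37842 ≈ 1017.27 mg.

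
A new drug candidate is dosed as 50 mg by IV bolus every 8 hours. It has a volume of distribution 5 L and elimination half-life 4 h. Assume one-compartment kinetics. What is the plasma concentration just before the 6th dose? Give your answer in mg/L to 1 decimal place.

f = (1/2)^(τ/t½) = (1/2)^(8/4) ≈ 0.2500.
C₀ = D/Vd = 50/5 ≈ 10.000 mg/L.
Before the 6th dose, 5 doses have been given. Superposition: Cmin = C₀·(f + f² + … + f^5).
≈ 10.000 × (0.2500 + 0.0625 + 0.0156 + 0.0039 + 0.0010) ≈ 10.000 × 0.3330 ≈ 3.330 mg/L.

3.3 mg/L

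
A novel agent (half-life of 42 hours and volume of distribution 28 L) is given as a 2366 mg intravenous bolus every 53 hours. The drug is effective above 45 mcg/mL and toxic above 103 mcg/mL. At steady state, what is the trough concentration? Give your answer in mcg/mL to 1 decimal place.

60.4 mcg/mL

τ/t½ = 53/42 ≈ 1.2619, so fraction remaining f = (1/2)^(53/42) ≈ 0.4170.
Accumulation ratio R = 1/(1 − f) ≈ 1/0.5830 ≈ 1.7153.
Each bolus raises the concentration by D/Vd = 2366/28 ≈ 84.500 mcg/mL.
Cmax,ss = C₀/(1 − f) ≈ 84.500/0.5830 ≈ 144.940 mcg/mL.
One interval later, Cmin,ss = Cmax,ss·e^(−kτ) ≈ 144.940 × 0.4170 ≈ 60.440 mcg/mL.
Trough 60.4 mcg/mL vs MEC 45 mcg/mL: adequate.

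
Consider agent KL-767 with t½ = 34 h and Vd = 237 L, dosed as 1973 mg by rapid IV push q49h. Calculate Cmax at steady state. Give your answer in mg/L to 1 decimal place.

13.2 mg/L

k = ln2/t½ = ln2/34 ≈ 0.020387 h⁻¹; fraction remaining f = e^(−kτ) = e^(−0.020387×49) ≈ 0.3683.
Accumulation ratio R = 1/(1 − f) ≈ 1/0.6317 ≈ 1.5830.
Each bolus raises the concentration by D/Vd = 1973/237 ≈ 8.325 mg/L.
Steady-state peak Cmax,ss = C₀·R ≈ 8.325 × 1.5830 ≈ 13.178 mg/L.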